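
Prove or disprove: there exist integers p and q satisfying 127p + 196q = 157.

p = 171, q = -110

Since gcd(127, 196) = 1, every integer is an integer combination of 127 and 196.
Dividing repeatedly: 196 = 1·127 + 69, 127 = 1·69 + 58, 69 = 1·58 + 11, 58 = 5·11 + 3, 11 = 3·3 + 2, 3 = 1·2 + 1, 2 = 2·1 + 0.
Back-substituting, 1 = 3 − 1·2 = 3 − (11 − 3·3) = −11 + 4·3 = −11 + 4·(58 − 5·11) = 4·58 − 21·11 = 4·58 − 21·(69 − 1·58) = −21·69 + 25·58 = −21·69 + 25·(127 − 1·69) = 25·127 − 46·69 = 25·127 − 46·(196 − 1·127) = −46·196 + 71·127; that is, 127·71 + 196·(-46) = 1.
Multiplying through by 157: p = 71·157 = 11147, q = (-46)·157 = -7222 is a solution.
Subtracting 56·196 from p and adding 56·127 to q gives the tidier solution (171, -110).
Indeed 127·171 + 196·(-110) = 21717 − 21560 = 157.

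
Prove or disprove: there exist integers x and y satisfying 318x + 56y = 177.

Any value of 318x + 56y is a multiple of gcd(318, 56) = 2.
However 177 leaves remainder 1 on division by 2.
Therefore 318x + 56y = 177 has no solution in integers.

No such integers exist.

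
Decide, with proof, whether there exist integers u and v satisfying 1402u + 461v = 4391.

1402 and 461 are coprime, so 1402u + 461v ranges over all of ℤ.
Run the Euclidean algorithm on 1402 and 461: 1402 = 3·461 + 19, 461 = 24·19 + 5, 19 = 3·5 + 4, 5 = 1·4 + 1, 4 = 4·1 + 0.
Unwinding: 1 = 5 − 1·4 = 5 − (19 − 3·5) = −19 + 4·5 = −19 + 4·(461 − 24·19) = 4·461 − 97·19 = 4·461 − 97·(1402 − 3·461) = −97·1402 + 295·461, i.e. 1402·(-97) + 461·295 = 1.
Scaling by 4391 gives the particular solution (u, v) = (-425927, 1295345).
The general solution is u = -425927 + 461k, v = 1295345 − 1402k; taking k = 924 gives the smaller pair u = 37, v = -103.
Check: 1402·37 + 461·(-103) = 51874 − 47483 = 4391. ✓

u = 37, v = -103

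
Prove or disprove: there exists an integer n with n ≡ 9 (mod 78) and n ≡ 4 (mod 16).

Both moduli are multiples of 2 = gcd(78, 16), so any solution would satisfy n ≡ 9 and n ≡ 4 modulo 2 simultaneously.
However 9 ≡ 1 and 4 ≡ 0 (mod 2), and 1 ≠ 0.
So no integer satisfies both congruences.

There is no such integer.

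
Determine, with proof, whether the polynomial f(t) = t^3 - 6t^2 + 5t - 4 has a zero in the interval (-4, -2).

f(-4) = -184 and f(-2) = -46, both negative, so a sign-change argument is unavailable; we show f keeps this sign on the whole interval.
Shift to the endpoint -2: with t = -2 − u (0 < u < 2), one computes f(-2 − u) = -u^3 - 12u^2 - 41u - 46.
The nonzero coefficients here are all negative, so for u > 0 every term is negative (or zero), and the constant term -46 is strictly negative.
So f is strictly negative on (-4, -2); no root exists in the interval.

No.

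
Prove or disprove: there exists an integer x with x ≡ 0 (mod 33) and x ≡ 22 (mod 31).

x = 363

The moduli 33 and 31 are coprime, so by the Chinese Remainder Theorem a unique solution modulo 1023 exists.
Write x = 0 + 33t and require 0 + 33t ≡ 22 (mod 31), i.e. 33t ≡ 22 (mod 31).
33 ≡ 2 (mod 31), so this reads 2t ≡ 22 (mod 31). To invert 2 modulo 31: 31 = 15·2 + 1, 2 = 2·1 + 0, and unwinding, 1 = 31 − 15·2. Thus 2⁻¹ ≡ -15 ≡ 16 (mod 31).
Multiplying by 16: t ≡ 16·22 = 352 ≡ 11 (mod 31).
Taking t = 11 gives x = 0 + 33·11 = 363.
Check: 363 mod 33 = 0, 363 mod 31 = 22. ✓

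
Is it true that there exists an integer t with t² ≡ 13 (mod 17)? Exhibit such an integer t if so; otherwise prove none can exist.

t = 8 works: 8² = 64, and 64 − 13 = 51 = 3·17.

t = 8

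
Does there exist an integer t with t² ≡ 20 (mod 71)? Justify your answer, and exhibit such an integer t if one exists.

t = 37

t = 37 works: 37² = 1369, and 1369 − 20 = 1349 = 19·71.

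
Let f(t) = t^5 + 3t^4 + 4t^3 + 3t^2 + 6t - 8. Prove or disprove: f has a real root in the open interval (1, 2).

The endpoint values f(1) = 9 and f(2) = 128 are both positive. Claim: f(t) > 0 for every t in (1, 2).
Shift to the endpoint 1: with t = 1 + u (0 < u < 1), one computes f(1 + u) = u^5 + 8u^4 + 26u^3 + 43u^2 + 41u + 9.
The nonzero coefficients here are all positive, so for u > 0 every term is positive (or zero), and the constant term 9 is strictly positive.
So f is strictly positive on (1, 2); no root exists in the interval.

f has no root in that interval.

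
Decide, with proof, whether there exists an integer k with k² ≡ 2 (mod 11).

Computing k² mod 11 for k = 0, 1, …, 5 (enough, by the symmetry k ↦ 11 − k) gives 0, 1, 4, 9, 5, 3.
The set of squares mod 11 is therefore {0, 1, 3, 4, 5, 9}, which does not contain 2.
Hence no integer k has k² ≡ 2 (mod 11).

No, no such integer exists.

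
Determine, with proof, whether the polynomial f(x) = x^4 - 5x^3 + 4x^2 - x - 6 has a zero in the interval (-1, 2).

f(-1) = 5 and f(2) = -16, which have opposite signs.
Since f is a polynomial it is continuous on [-1, 2].
By the Intermediate Value Theorem f must vanish at some point of (-1, 2).

Yes, f has a root in the interval.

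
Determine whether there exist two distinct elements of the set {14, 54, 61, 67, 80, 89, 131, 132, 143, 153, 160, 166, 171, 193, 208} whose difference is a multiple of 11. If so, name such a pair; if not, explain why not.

Yes: 14 and 80.

Both 14 and 80 leave remainder 3 on division by 11; their difference 66 = 6·11 is a multiple of 11.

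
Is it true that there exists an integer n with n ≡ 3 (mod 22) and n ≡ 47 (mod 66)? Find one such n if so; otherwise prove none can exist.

gcd(22, 66) = 22. A simultaneous solution exists iff 3 ≡ 47 (mod 22); here 3 mod 22 = 3 = 47 mod 22, so it does.
List candidates n ≡ 3 (mod 22): 3, 25, 47. Modulo 66 these are 3, 25, 47; 47 gives 47 as required.
Verify: 47 = 2·22 + 3 and 47 = 0·66 + 47. ✓

n = 47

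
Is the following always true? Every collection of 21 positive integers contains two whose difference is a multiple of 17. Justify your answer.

Yes, this is always true.

Each integer lies in one of the 17 residue classes modulo 17.
Since 21 > 17, two of the 21 integers must share a residue class by the pigeonhole principle; call them a and b.
Then a ≡ b (mod 17), i.e. 17 ∣ (a − b).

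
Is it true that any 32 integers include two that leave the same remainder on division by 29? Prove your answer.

Partition the integers by their residue mod 29; there are 29 classes.
With 32 integers and only 29 classes, the pigeonhole principle forces two of them, say a and b, into the same class.
So a and b have equal remainders mod 29, which is exactly what was to be shown.

True.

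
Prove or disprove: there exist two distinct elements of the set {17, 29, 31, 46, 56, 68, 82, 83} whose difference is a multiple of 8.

No, no such pair exists.

Residues mod 8: 17↦1, 29↦5, 31↦7, 46↦6, 56↦0, 68↦4, 82↦2, 83↦3.
All 8 residues are distinct, so no two elements differ by a multiple of 8.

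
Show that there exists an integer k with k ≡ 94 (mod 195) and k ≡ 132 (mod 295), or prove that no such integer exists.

Reduce both congruences modulo 5, which divides 195 and 295: they say k ≡ 94 (mod 5) and k ≡ 132 (mod 5).
But 94 mod 5 = 4 while 132 mod 5 = 2, a contradiction.
Hence the system has no solution.

No such integer exists.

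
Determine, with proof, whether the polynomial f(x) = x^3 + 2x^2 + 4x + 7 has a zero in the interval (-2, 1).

f(-2) = -1 and f(1) = 14, which have opposite signs.
f is continuous everywhere (it is a polynomial), in particular on [-2, 1].
By the Intermediate Value Theorem f must vanish at some point of (-2, 1).

Yes, f has a root in the interval.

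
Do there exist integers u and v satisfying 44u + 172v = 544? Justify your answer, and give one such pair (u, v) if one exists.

u = 28, v = -4

Since gcd(44, 172) = 4 and 544 = 4·136, Bézout's identity guarantees a solution.
Dividing through by 4 reduces the equation to 11u + 43v = 136.
Run the Euclidean algorithm on 43 and 11: 43 = 3·11 + 10, 11 = 1·10 + 1, 10 = 10·1 + 0.
Working back up the chain: 1 = 11 − 1·10 = 11 − (43 − 3·11) = −43 + 4·11. So 11·4 + 43·(-1) = 1.
Multiplying through by 136: u = 4·136 = 544, v = (-1)·136 = -136 is a solution.
Subtracting 12·43 from u and adding 12·11 to v gives the tidier solution (28, -4).
Check: 44·28 + 172·(-4) = 1232 − 688 = 544. ✓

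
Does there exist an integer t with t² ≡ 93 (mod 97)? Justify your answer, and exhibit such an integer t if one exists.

t = 44

Take t = 44. Then 44² = 1936 = 19·97 + 93, so 44² ≡ 93 (mod 97).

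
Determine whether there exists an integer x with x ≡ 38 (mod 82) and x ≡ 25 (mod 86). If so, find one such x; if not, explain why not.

Both moduli are multiples of 2 = gcd(82, 86), so any solution would satisfy x ≡ 38 and x ≡ 25 modulo 2 simultaneously.
But 38 mod 2 = 0 while 25 mod 2 = 1, a contradiction.
Hence the system has no solution.

There is no such integer.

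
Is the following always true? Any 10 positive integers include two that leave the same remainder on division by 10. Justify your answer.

No; for instance {32, 33, 34, 35, 36, 37, 38, 39, 40, 41} is a counterexample.

Consider the 10 integers 32, 33, …, 41. They lie in distinct residue classes modulo 10, since 10 ≤ 10.
Hence this collection has no pair with equal remainders mod 10, disproving the claim.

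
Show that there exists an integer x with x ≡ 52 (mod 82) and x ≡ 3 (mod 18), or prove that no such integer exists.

gcd(82, 18) = 2. If x ≡ 52 (mod 82) and x ≡ 3 (mod 18), then x ≡ 52 (mod 2) and x ≡ 3 (mod 2).
But 52 mod 2 = 0 while 3 mod 2 = 1, a contradiction.
So no integer satisfies both congruences.

No, no such integer exists.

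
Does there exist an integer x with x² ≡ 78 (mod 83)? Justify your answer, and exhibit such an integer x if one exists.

x = 59

x = 59 works: 59² = 3481, and 3481 − 78 = 3403 = 41·83.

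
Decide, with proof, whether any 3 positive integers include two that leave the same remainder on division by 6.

No; for instance {12, 13, 14} is a counterexample.

Consider the 3 integers 12, 13, 14. They lie in distinct residue classes modulo 6, since 3 ≤ 6.
So no two of them leave the same remainder on division by 6; the claim fails for this set.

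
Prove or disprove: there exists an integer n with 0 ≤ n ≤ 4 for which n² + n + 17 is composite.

The values for n = 0, 1, …, 4 are 17, 19, 23, 29, 37, and each of these is prime.
So no value in the range makes the expression composite.

No such integer n in that range exists.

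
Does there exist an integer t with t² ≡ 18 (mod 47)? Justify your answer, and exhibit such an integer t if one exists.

Take t = 21. Then 21² = 441 = 9·47 + 18, so 21² ≡ 18 (mod 47).

t = 21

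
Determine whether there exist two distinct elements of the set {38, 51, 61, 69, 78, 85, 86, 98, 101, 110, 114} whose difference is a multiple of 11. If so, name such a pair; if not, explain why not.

No, no such pair exists.

Two integers differ by a multiple of 11 exactly when they have the same residue mod 11. The residues are 38↦5, 51↦7, 61↦6, 69↦3, 78↦1, 85↦8, 86↦9, 98↦10, 101↦2, 110↦0, 114↦4.
All 11 residues are distinct, so no two elements differ by a multiple of 11.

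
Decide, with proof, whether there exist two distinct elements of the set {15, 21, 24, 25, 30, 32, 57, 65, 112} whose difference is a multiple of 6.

The pair (15, 21) works.

Reduce each element mod 6: 15↦3, 21↦3, 24↦0, 25↦1, 30↦0, 32↦2, 57↦3, 65↦5, 112↦4. The residue 3 repeats (at 15 and 21), and 21 − 15 = 6 = 1·6.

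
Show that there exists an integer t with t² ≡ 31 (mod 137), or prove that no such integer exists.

Apply Euler's criterion with the prime 137: 31 is a quadratic residue iff 31^68 ≡ 1 (mod 137), and a non-residue iff it is ≡ −1.
Squaring successively (mod 137): 31^2 = 961 ≡ 2; 31^4 ≡ 2² = 4 ≡ 4; 31^8 ≡ 4² = 16 ≡ 16; 31^16 ≡ 16² = 256 ≡ 119; 31^32 ≡ 119² = 14161 ≡ 50; 31^64 ≡ 50² = 2500 ≡ 34.
Since 68 = 64 + 4, 31^68 ≡ 34 · 4; multiplying out mod 137: 34·4 = 136 ≡ 136. Thus 31^68 ≡ 136 ≡ −1 (mod 137).
The value −1 means 31 is a non-residue modulo 137, so t² ≡ 31 (mod 137) is impossible.

No such integer exists.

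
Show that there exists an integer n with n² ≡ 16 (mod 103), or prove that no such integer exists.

n = 99 works: 99² = 9801, and 9801 − 16 = 9785 = 95·103.

n = 99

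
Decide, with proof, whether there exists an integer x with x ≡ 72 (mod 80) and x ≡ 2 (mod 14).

The moduli are not coprime: gcd(80, 14) = 2. Compatibility requires 2 ∣ (2 − 72) = -70, which holds, so solutions exist.
In fact x = 72 itself already satisfies 72 mod 14 = 2.
Indeed 72 ≡ 72 (mod 80) and 72 ≡ 2 (mod 14).

x = 72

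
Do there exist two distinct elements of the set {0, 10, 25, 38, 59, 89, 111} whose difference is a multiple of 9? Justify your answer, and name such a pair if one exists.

No such pair exists.

Reduce each element modulo 9: 0↦0, 10↦1, 25↦7, 38↦2, 59↦5, 89↦8, 111↦3.
All 7 residues are distinct, so no two elements differ by a multiple of 9.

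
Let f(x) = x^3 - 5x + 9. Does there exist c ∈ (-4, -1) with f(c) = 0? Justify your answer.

f(-4) = -35 and f(-1) = 13, which have opposite signs.
As a polynomial, f is continuous on every closed interval.
The Intermediate Value Theorem then guarantees some c ∈ (-4, -1) with f(c) = 0.

Such a root exists.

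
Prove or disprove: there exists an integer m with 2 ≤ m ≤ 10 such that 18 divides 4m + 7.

For m = 2, 3, …, 10 the values of 4m + 7 modulo 18 are 15, 1, 5, 9, 13, 17, 3, 7, 11 respectively.
Since 0 is absent from this list, 18 ∤ 4m + 7 for every m with 2 ≤ m ≤ 10.

No such integer m in that range exists.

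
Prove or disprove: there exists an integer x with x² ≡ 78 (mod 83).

x = 59 works: 59² = 3481, and 3481 − 78 = 3403 = 41·83.

x = 59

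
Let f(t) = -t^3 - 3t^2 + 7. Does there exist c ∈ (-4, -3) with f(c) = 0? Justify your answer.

f(-4) = 23 and f(-3) = 7, both positive, so a sign-change argument is unavailable; we show f keeps this sign on the whole interval.
Substitute t = -3 − u, where 0 < u < 1 on the interval. Expanding, f(-3 − u) = u^3 + 6u^2 + 9u + 7.
All 4 nonzero coefficients of this polynomial in u are positive; hence for u > 0 the value is a sum of positive terms (the constant 7 among them).
Therefore f(t) > 0 throughout (-4, -3), and f has no zero there.

No such root exists.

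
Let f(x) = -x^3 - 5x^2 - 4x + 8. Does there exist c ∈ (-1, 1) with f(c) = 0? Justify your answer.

Yes, such a c exists.

f(-1) = 8 and f(1) = -2, which have opposite signs.
f is continuous everywhere (it is a polynomial), in particular on [-1, 1].
The Intermediate Value Theorem then guarantees some c ∈ (-1, 1) with f(c) = 0.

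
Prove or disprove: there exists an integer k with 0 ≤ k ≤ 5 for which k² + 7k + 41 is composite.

At k = 4: 4² + 7·4 + 41 = 85 = 5·17, which is composite.

k = 4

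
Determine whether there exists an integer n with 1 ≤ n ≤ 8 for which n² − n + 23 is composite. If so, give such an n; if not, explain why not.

n = 7

At n = 7: 7² − 7 + 23 = 65 = 5·13, which is composite.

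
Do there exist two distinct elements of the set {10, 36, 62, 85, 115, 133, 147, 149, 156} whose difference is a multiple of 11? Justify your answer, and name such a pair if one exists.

Reduce each element modulo 11: 10↦10, 36↦3, 62↦7, 85↦8, 115↦5, 133↦1, 147↦4, 149↦6, 156↦2.
All 9 residues are distinct, so no two elements differ by a multiple of 11.

No, no such pair exists.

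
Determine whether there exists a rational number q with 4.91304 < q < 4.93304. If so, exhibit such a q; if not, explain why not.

q = 59/12

Multiplying by 12: 12·4.91304 = 58.95648 and 12·4.93304 = 59.19648, so the integer 59 lies strictly between them.
Dividing back, 4.91304 < 59/12 < 4.93304, and 59/12 is rational.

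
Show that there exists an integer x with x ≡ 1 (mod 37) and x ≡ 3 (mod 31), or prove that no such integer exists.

gcd(37, 31) = 1, so the Chinese Remainder Theorem guarantees exactly one residue class mod 1147 satisfying both.
Any solution of the first congruence is x = 1 + 37t; substituting into the second, 37t ≡ 3 − 1 ≡ 2 (mod 31).
37 ≡ 6 (mod 31), so this reads 6t ≡ 2 (mod 31). Note 6·26 = 156 ≡ 1 (mod 31) (as 156 − 1 = 5·31), so 6⁻¹ ≡ 26.
Therefore t ≡ 26·2 = 52 ≡ 21 (mod 31).
Taking t = 21 gives x = 1 + 37·21 = 778.
Check: 778 mod 37 = 1, 778 mod 31 = 3. ✓

x = 778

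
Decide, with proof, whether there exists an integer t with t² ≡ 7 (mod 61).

No, no such integer exists.

61 is prime, so by Euler's criterion 7 is a square mod 61 iff 7^((61−1)/2) = 7^30 ≡ 1 (mod 61).
Squaring successively (mod 61): 7^2 = 49 ≡ 49; 7^4 ≡ 49² = 2401 ≡ 22; 7^8 ≡ 22² = 484 ≡ 57; 7^16 ≡ 57² = 3249 ≡ 16.
Since 30 = 16 + 8 + 4 + 2, 7^30 ≡ 16 · 57 · 22 · 49; multiplying out mod 61: 16·57 = 912 ≡ 58, then 58·22 = 1276 ≡ 56, then 56·49 = 2744 ≡ 60. Thus 7^30 ≡ 60 ≡ −1 (mod 61).
The value −1 means 7 is a non-residue modulo 61, so t² ≡ 7 (mod 61) is impossible.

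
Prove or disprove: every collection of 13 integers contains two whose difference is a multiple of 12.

Yes.

Each integer lies in one of the 12 residue classes modulo 12.
Since 13 > 12, two of the 13 integers must share a residue class by the pigeonhole principle; call them a and b.
Equal remainders mean a − b ≡ 0 (mod 12), so 12 divides their difference.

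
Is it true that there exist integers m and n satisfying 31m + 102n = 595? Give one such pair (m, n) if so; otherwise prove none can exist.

m = 85, n = -20

31 and 102 are coprime, so 31m + 102n ranges over all of ℤ.
Run the Euclidean algorithm on 102 and 31: 102 = 3·31 + 9, 31 = 3·9 + 4, 9 = 2·4 + 1, 4 = 4·1 + 0.
Working back up the chain: 1 = 9 − 2·4 = 9 − 2·(31 − 3·9) = −2·31 + 7·9 = −2·31 + 7·(102 − 3·31) = 7·102 − 23·31. So 31·(-23) + 102·7 = 1.
Times 595: 31·(-13685) + 102·4165 = 595, so (-13685, 4165) solves it.
Adding 135·102 to m and subtracting 135·31 from n gives the tidier solution (85, -20).
Indeed 31·85 + 102·(-20) = 2635 − 2040 = 595.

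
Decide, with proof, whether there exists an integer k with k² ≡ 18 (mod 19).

No such integer exists.

Since (19 − k)² ≡ k² (mod 19), it suffices to square k = 0, 1, …, 9: the residues are 0, 1, 4, 9, 16, 6, 17, 11, 7, 5.
So the quadratic residues mod 19 are {0, 1, 4, 5, 6, 7, 9, 11, 16, 17}, and 18 is not among them.
Hence no integer k has k² ≡ 18 (mod 19).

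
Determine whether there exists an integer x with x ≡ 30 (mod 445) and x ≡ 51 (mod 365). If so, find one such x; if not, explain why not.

Both moduli are multiples of 5 = gcd(445, 365), so any solution would satisfy x ≡ 30 and x ≡ 51 modulo 5 simultaneously.
These are incompatible: 30 − 51 = -21 is not divisible by 5.
Therefore no such x exists.

No such integer exists.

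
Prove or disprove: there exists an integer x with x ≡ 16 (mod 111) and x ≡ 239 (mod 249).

Reduce both congruences modulo 3, which divides 111 and 249: they say x ≡ 16 (mod 3) and x ≡ 239 (mod 3).
However 16 ≡ 1 and 239 ≡ 2 (mod 3), and 1 ≠ 2.
Therefore no such x exists.

No such integer exists.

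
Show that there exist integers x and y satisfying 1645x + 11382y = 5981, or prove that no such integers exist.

No, no such integers exist.

gcd(1645, 11382) = 7, so every integer of the form 1645x + 11382y is a multiple of 7.
But 5981 = 7·854 + 3, so 7 ∤ 5981.
Hence no integers x, y satisfy the equation.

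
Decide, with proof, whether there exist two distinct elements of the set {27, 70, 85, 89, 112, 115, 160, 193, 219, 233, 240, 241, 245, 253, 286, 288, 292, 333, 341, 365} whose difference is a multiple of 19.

The pair (27, 160) works.

Reduce each element mod 19: 27↦8, 70↦13, 85↦9, 89↦13, 112↦17, 115↦1, 160↦8, 193↦3, 219↦10, 233↦5, 240↦12, 241↦13, 245↦17, 253↦6, 286↦1, 288↦3, 292↦7, 333↦10, 341↦18, 365↦4. The residue 8 repeats (at 27 and 160), and 160 − 27 = 133 = 7·19.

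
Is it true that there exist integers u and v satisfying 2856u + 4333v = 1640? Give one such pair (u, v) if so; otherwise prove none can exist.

No, no such integers exist.

Both 2856 and 4333 are divisible by gcd(2856, 4333) = 7, hence so is any combination 2856u + 4333v.
However 1640 leaves remainder 2 on division by 7.
Therefore 2856u + 4333v = 1640 has no solution in integers.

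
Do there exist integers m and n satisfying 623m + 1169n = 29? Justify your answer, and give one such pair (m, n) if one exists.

There are no such integers.

Any value of 623m + 1169n is a multiple of gcd(623, 1169) = 7.
However 29 leaves remainder 1 on division by 7.
Therefore 623m + 1169n = 29 has no solution in integers.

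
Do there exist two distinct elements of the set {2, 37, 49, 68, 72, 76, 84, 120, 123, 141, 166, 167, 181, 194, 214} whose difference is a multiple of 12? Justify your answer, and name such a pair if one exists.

The pair (2, 194) works.

Both 2 and 194 leave remainder 2 on division by 12; their difference 192 = 16·12 is a multiple of 12.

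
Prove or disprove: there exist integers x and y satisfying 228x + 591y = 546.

x = 132, y = -50

Since gcd(228, 591) = 3 and 546 = 3·182, Bézout's identity guarantees a solution.
Dividing through by 3 reduces the equation to 76x + 197y = 182.
Euclidean algorithm: 197 = 2·76 + 45, 76 = 1·45 + 31, 45 = 1·31 + 14, 31 = 2·14 + 3, 14 = 4·3 + 2, 3 = 1·2 + 1, 2 = 2·1 + 0.
Working back up the chain: 1 = 3 − 1·2 = 3 − (14 − 4·3) = −14 + 5·3 = −14 + 5·(31 − 2·14) = 5·31 − 11·14 = 5·31 − 11·(45 − 1·31) = −11·45 + 16·31 = −11·45 + 16·(76 − 1·45) = 16·76 − 27·45 = 16·76 − 27·(197 − 2·76) = −27·197 + 70·76. So 76·70 + 197·(-27) = 1.
Scaling by 182 gives the particular solution (x, y) = (12740, -4914).
Shifting by a multiple of (197, −76) keeps it a solution: x = 12740 − 64·197 = 132, y = -4914 + 64·76 = -50.
Indeed 228·132 + 591·(-50) = 30096 − 29550 = 546.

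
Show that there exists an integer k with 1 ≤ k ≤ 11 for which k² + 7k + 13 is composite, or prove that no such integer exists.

k = 10

At k = 10: 10² + 7·10 + 13 = 183 = 3·61, which is composite.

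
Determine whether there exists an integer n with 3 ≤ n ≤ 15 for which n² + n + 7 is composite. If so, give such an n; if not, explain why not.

n = 10

At n = 10: 10² + 10 + 7 = 117 = 3·39, which is composite.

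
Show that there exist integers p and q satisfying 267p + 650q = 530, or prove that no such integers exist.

Since gcd(267, 650) = 1, every integer is an integer combination of 267 and 650.
Run the Euclidean algorithm on 650 and 267: 650 = 2·267 + 116, 267 = 2·116 + 35, 116 = 3·35 + 11, 35 = 3·11 + 2, 11 = 5·2 + 1, 2 = 2·1 + 0.
Back-substituting, 1 = 11 − 5·2 = 11 − 5·(35 − 3·11) = −5·35 + 16·11 = −5·35 + 16·(116 − 3·35) = 16·116 − 53·35 = 16·116 − 53·(267 − 2·116) = −53·267 + 122·116 = −53·267 + 122·(650 − 2·267) = 122·650 − 297·267; that is, 267·(-297) + 650·122 = 1.
Times 530: 267·(-157410) + 650·64660 = 530, so (-157410, 64660) solves it.
The general solution is p = -157410 + 650k, q = 64660 − 267k; taking k = 243 gives the smaller pair p = 540, q = -221.
Indeed 267·540 + 650·(-221) = 144180 − 143650 = 530.

p = 540, q = -221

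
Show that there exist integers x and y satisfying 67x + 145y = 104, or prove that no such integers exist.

67 and 145 are coprime, so 67x + 145y ranges over all of ℤ.
Dividing repeatedly: 145 = 2·67 + 11, 67 = 6·11 + 1, 11 = 11·1 + 0.
Unwinding: 1 = 67 − 6·11 = 67 − 6·(145 − 2·67) = −6·145 + 13·67, i.e. 67·13 + 145·(-6) = 1.
Scaling by 104 gives the particular solution (x, y) = (1352, -624).
Subtracting 9·145 from x and adding 9·67 to y gives the tidier solution (47, -21).
Indeed 67·47 + 145·(-21) = 3149 − 3045 = 104.

x = 47, y = -21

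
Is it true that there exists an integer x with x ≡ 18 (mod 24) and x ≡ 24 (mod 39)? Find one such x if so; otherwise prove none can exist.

x = 258

gcd(24, 39) = 3. A simultaneous solution exists iff 18 ≡ 24 (mod 3); here 18 mod 3 = 0 = 24 mod 3, so it does.
Write x = 18 + 24t. Then 24t ≡ 24 − 18 ≡ 6 (mod 39); dividing through by 3 gives 8t ≡ 2 (mod 13).
To invert 8 modulo 13: 13 = 1·8 + 5, 8 = 1·5 + 3, 5 = 1·3 + 2, 3 = 1·2 + 1, 2 = 2·1 + 0, and unwinding, 1 = 3 − 1·2 = 3 − (5 − 1·3) = −5 + 2·3 = −5 + 2·(8 − 1·5) = 2·8 − 3·5 = 2·8 − 3·(13 − 1·8) = −3·13 + 5·8. Thus 8⁻¹ ≡ 5 (mod 13).
Multiplying by 5: t ≡ 5·2 = 10 (mod 13).
Then x = 18 + 24·10 = 258.
Indeed 258 ≡ 18 (mod 24) and 258 ≡ 24 (mod 39).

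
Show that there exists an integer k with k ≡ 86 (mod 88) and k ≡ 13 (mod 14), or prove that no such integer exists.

No, no such integer exists.

Both moduli are multiples of 2 = gcd(88, 14), so any solution would satisfy k ≡ 86 and k ≡ 13 modulo 2 simultaneously.
But 86 mod 2 = 0 while 13 mod 2 = 1, a contradiction.
So no integer satisfies both congruences.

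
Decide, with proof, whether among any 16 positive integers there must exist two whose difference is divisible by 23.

No, the set {77, 78, 79, 80, 81, 82, 83, 84, 85, 86, 87, 88, 89, 90, 91, 92} is a counterexample.

Consider the 16 integers 77, 78, …, 92. They lie in distinct residue classes modulo 23, since 16 ≤ 23.
The differences between them range over 1, …, 15, none of which is divisible by 23.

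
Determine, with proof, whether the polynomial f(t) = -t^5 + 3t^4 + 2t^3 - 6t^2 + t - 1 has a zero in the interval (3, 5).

Yes, f has a root in the interval.

f(3) = 2 and f(5) = -1146, which have opposite signs.
As a polynomial, f is continuous on every closed interval.
By the Intermediate Value Theorem f must vanish at some point of (3, 5).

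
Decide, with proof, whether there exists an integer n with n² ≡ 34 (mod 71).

Apply Euler's criterion with the prime 71: 34 is a quadratic residue iff 34^35 ≡ 1 (mod 71), and a non-residue iff it is ≡ −1.
Squaring successively (mod 71): 34^2 = 1156 ≡ 20; 34^4 ≡ 20² = 400 ≡ 45; 34^8 ≡ 45² = 2025 ≡ 37; 34^16 ≡ 37² = 1369 ≡ 20; 34^32 ≡ 20² = 400 ≡ 45.
Since 35 = 32 + 2 + 1, 34^35 ≡ 45 · 20 · 34; multiplying out mod 71: 45·20 = 900 ≡ 48, then 48·34 = 1632 ≡ 70. Thus 34^35 ≡ 70 ≡ −1 (mod 71).
The value −1 means 34 is a non-residue modulo 71, so n² ≡ 34 (mod 71) is impossible.

There is no such integer.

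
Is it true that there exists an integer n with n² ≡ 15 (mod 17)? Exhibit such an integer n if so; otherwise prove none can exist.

Take n = 7. Then 7² = 49 = 2·17 + 15, so 7² ≡ 15 (mod 17).

n = 7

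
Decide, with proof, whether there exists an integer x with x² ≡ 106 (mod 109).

Take x = 91. Then 91² = 8281 = 75·109 + 106, so 91² ≡ 106 (mod 109).

x = 91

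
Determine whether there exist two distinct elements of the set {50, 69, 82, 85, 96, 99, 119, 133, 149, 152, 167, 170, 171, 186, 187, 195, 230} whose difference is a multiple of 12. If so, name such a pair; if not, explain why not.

Yes: 50 and 170.

50 mod 12 = 2 and 170 mod 12 = 2, so 170 − 50 = 120 = 10·12.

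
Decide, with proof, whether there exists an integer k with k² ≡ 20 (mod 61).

k = 9

k = 9 works: 9² = 81, and 81 − 20 = 61 = 1·61.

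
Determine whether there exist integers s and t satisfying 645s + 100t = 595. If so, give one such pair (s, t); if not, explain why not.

s = 11, t = -65

Every value of 645s + 100t is a multiple of gcd(645, 100) = 5; since 5 ∣ 595, solutions exist.
Dividing through by 5 reduces the equation to 129s + 20t = 119.
Run the Euclidean algorithm on 129 and 20: 129 = 6·20 + 9, 20 = 2·9 + 2, 9 = 4·2 + 1, 2 = 2·1 + 0.
Back-substituting, 1 = 9 − 4·2 = 9 − 4·(20 − 2·9) = −4·20 + 9·9 = −4·20 + 9·(129 − 6·20) = 9·129 − 58·20; that is, 129·9 + 20·(-58) = 1.
Multiplying through by 119: s = 9·119 = 1071, t = (-58)·119 = -6902 is a solution.
Subtracting 53·20 from s and adding 53·129 to t gives the tidier solution (11, -65).
Indeed 645·11 + 100·(-65) = 7095 − 6500 = 595.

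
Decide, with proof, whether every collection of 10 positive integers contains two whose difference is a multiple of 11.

Consider the 10 integers 55, 56, …, 64. They lie in distinct residue classes modulo 11, since 10 ≤ 11.
No two share a residue, so no pair has difference divisible by 11; the claim fails for this set.

No; for instance {55, 56, 57, 58, 59, 60, 61, 62, 63, 64} is a counterexample.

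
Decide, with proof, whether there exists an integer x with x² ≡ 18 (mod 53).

No, no such integer exists.

53 is prime, so by Euler's criterion 18 is a square mod 53 iff 18^((53−1)/2) = 18^26 ≡ 1 (mod 53).
Repeated squaring mod 53: 18^2 = 324 ≡ 6; 18^4 ≡ 6² = 36 ≡ 36; 18^8 ≡ 36² = 1296 ≡ 24; 18^16 ≡ 24² = 576 ≡ 46.
Since 26 = 16 + 8 + 2, 18^26 ≡ 46 · 24 · 6; multiplying out mod 53: 46·24 = 1104 ≡ 44, then 44·6 = 264 ≡ 52. Thus 18^26 ≡ 52 ≡ −1 (mod 53).
By Euler's criterion 18 is a quadratic non-residue mod 53: no x satisfies x² ≡ 18 (mod 53).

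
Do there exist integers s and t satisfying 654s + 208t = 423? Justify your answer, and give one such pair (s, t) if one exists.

No, no such integers exist.

Both 654 and 208 are divisible by gcd(654, 208) = 2, hence so is any combination 654s + 208t.
But 423 = 2·211 + 1, so 2 ∤ 423.
So the equation is unsolvable over ℤ.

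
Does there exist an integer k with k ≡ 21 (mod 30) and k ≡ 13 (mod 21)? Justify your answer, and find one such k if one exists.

There is no such integer.

gcd(30, 21) = 3. If k ≡ 21 (mod 30) and k ≡ 13 (mod 21), then k ≡ 21 (mod 3) and k ≡ 13 (mod 3).
These are incompatible: 21 − 13 = 8 is not divisible by 3.
Hence the system has no solution.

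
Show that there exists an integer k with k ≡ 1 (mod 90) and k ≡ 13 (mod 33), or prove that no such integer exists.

The moduli are not coprime: gcd(90, 33) = 3. Compatibility requires 3 ∣ (13 − 1) = 12, which holds, so solutions exist.
List candidates k ≡ 1 (mod 90): 1, 91, 181, 271, 361, 451, 541. Modulo 33 these are 1, 25, 16, 7, 31, 22, 13; 541 gives 13 as required.
Check: 541 mod 90 = 1, 541 mod 33 = 13. ✓

k = 541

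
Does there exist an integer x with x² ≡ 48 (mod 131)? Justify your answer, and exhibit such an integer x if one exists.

x = 21

Take x = 21. Then 21² = 441 = 3·131 + 48, so 21² ≡ 48 (mod 131).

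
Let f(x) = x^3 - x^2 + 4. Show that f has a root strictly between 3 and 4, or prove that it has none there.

No such root exists.

f(3) = 22 and f(4) = 52, both positive, so a sign-change argument is unavailable; we show f keeps this sign on the whole interval.
Substitute x = 3 + u, where 0 < u < 1 on the interval. Expanding, f(3 + u) = u^3 + 8u^2 + 21u + 22.
All 4 nonzero coefficients of this polynomial in u are positive; hence for u > 0 the value is a sum of positive terms (the constant 22 among them).
Therefore f(x) > 0 throughout (3, 4), and f has no zero there.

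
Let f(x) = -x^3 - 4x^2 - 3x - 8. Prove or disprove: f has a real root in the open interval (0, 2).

The endpoint values f(0) = -8 and f(2) = -38 are both negative. Claim: f(x) < 0 for every x in (0, 2).
The nonzero coefficients of f are all negative, so for x > 0 every term of f(x) is negative (the constant term -8 strictly so).
Therefore f(x) < 0 throughout (0, 2), and f has no zero there.

No.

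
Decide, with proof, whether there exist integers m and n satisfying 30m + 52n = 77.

gcd(30, 52) = 2, so every integer of the form 30m + 52n is a multiple of 2.
But 77 is not a multiple of 2 (it leaves remainder 1).
Therefore 30m + 52n = 77 has no solution in integers.

There are no such integers.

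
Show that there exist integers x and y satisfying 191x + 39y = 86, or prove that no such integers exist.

Since gcd(191, 39) = 1, every integer is an integer combination of 191 and 39.
Run the Euclidean algorithm on 191 and 39: 191 = 4·39 + 35, 39 = 1·35 + 4, 35 = 8·4 + 3, 4 = 1·3 + 1, 3 = 3·1 + 0.
Unwinding: 1 = 4 − 1·3 = 4 − (35 − 8·4) = −35 + 9·4 = −35 + 9·(39 − 1·35) = 9·39 − 10·35 = 9·39 − 10·(191 − 4·39) = −10·191 + 49·39, i.e. 191·(-10) + 39·49 = 1.
Scaling by 86 gives the particular solution (x, y) = (-860, 4214).
The general solution is x = -860 + 39k, y = 4214 − 191k; taking k = 23 gives the smaller pair x = 37, y = -179.
Indeed 191·37 + 39·(-179) = 7067 − 6981 = 86.

x = 37, y = -179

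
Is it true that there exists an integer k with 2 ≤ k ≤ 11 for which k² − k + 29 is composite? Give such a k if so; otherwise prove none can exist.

At k = 5: 5² − 5 + 29 = 49 = 7·7, which is composite.

k = 5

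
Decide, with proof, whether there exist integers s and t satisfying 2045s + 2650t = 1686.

Any value of 2045s + 2650t is a multiple of gcd(2045, 2650) = 5.
But 1686 is not a multiple of 5 (it leaves remainder 1).
So the equation is unsolvable over ℤ.

No, no such integers exist.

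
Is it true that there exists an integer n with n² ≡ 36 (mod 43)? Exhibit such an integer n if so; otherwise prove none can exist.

Take n = 6. Then 6² = 36, and since 0 ≤ 36 < 43 this is already reduced: 6² ≡ 36 (mod 43).

n = 6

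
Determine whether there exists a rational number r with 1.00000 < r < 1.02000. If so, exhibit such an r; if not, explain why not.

r = 52/51

Look for a denominator N such that an integer falls strictly between N·1.00000 and N·1.02000. N = 51 works: 51·1.00000 = 51.00000 < 52 < 52.02000 = 51·1.02000.
Dividing back, 1.00000 < 52/51 < 1.02000, and 52/51 is rational.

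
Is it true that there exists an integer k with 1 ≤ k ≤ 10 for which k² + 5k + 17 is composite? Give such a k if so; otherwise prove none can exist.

k = 9

At k = 9: 9² + 5·9 + 17 = 143 = 11·13, which is composite.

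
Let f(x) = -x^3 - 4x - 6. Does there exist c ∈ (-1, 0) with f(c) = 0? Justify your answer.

No such root exists.

f(-1) = -1 and f(0) = -6, both negative.
f'(x) = -3x^2 - 4 has discriminant 0² − 4·(-3)·(-4) = -48 < 0, so f' has no real roots and is negative for every real x.
Hence f is strictly decreasing on ℝ, and in particular on [-1, 0]. A strictly monotone function with same-sign endpoint values stays negative on the whole interval, so f has no zero in (-1, 0).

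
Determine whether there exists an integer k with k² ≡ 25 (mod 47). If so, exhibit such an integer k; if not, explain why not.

Take k = 5. Then 5² = 25, and since 0 ≤ 25 < 47 this is already reduced: 5² ≡ 25 (mod 47).

k = 5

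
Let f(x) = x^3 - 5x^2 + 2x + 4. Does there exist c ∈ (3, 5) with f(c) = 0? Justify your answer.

Yes, such a c exists.

f(3) = -8 and f(5) = 14, which have opposite signs.
f is continuous everywhere (it is a polynomial), in particular on [3, 5].
By the Intermediate Value Theorem f must vanish at some point of (3, 5).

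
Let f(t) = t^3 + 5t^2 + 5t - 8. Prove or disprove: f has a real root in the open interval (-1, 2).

Such a root exists.

f(-1) = -9 and f(2) = 30, which have opposite signs.
Since f is a polynomial it is continuous on [-1, 2].
By the Intermediate Value Theorem f must vanish at some point of (-1, 2).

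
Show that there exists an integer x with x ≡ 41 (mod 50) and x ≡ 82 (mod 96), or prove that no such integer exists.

gcd(50, 96) = 2. If x ≡ 41 (mod 50) and x ≡ 82 (mod 96), then x ≡ 41 (mod 2) and x ≡ 82 (mod 2).
These are incompatible: 41 − 82 = -41 is not divisible by 2.
Hence the system has no solution.

No such integer exists.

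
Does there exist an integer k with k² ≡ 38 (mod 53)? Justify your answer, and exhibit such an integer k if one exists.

k = 41

k = 41 works: 41² = 1681, and 1681 − 38 = 1643 = 31·53.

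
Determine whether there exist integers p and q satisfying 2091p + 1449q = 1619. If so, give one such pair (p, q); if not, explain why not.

No such integers exist.

Any value of 2091p + 1449q is a multiple of gcd(2091, 1449) = 3.
However 1619 leaves remainder 2 on division by 3.
So the equation is unsolvable over ℤ.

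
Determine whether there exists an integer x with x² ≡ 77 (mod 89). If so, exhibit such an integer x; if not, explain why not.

Apply Euler's criterion with the prime 89: 77 is a quadratic residue iff 77^44 ≡ 1 (mod 89), and a non-residue iff it is ≡ −1.
Repeated squaring mod 89: 77^2 = 5929 ≡ 55; 77^4 ≡ 55² = 3025 ≡ 88; 77^8 ≡ 88² = 7744 ≡ 1; 77^16 ≡ 1² = 1 ≡ 1; 77^32 ≡ 1² = 1 ≡ 1.
Since 44 = 32 + 8 + 4, 77^44 ≡ 1 · 1 · 88; multiplying out mod 89: 1·1 = 1 ≡ 1, then 1·88 = 88 ≡ 88. Thus 77^44 ≡ 88 ≡ −1 (mod 89).
The value −1 means 77 is a non-residue modulo 89, so x² ≡ 77 (mod 89) is impossible.

There is no such integer.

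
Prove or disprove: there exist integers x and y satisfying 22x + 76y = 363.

No, no such integers exist.

Any value of 22x + 76y is a multiple of gcd(22, 76) = 2.
However 363 leaves remainder 1 on division by 2.
So the equation is unsolvable over ℤ.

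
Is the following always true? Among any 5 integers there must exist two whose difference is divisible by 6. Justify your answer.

No; for instance {10, 11, 12, 13, 14} is a counterexample.

Try 5 consecutive integers, 10, 11, …, 14. Their remainders mod 6 are 4, 5, 0, 1, 2 — pairwise different, as any 5 ≤ 6 consecutive integers have distinct residues.
Any two of them differ by at most 4 < 6 and by at least 1, so no difference is a multiple of 6.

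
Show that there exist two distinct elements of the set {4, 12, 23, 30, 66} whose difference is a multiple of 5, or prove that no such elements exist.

Reduce each element modulo 5: 4↦4, 12↦2, 23↦3, 30↦0, 66↦1.
These 5 residues are pairwise different, hence no difference of two elements is divisible by 5.

No such pair exists.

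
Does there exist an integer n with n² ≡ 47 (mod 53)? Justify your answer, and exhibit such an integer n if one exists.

n = 43

n = 43 works: 43² = 1849, and 1849 − 47 = 1802 = 34·53.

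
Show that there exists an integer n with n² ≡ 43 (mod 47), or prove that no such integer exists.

There is no such integer.

47 is prime, so by Euler's criterion 43 is a square mod 47 iff 43^((47−1)/2) = 43^23 ≡ 1 (mod 47).
Squaring successively (mod 47): 43^2 = 1849 ≡ 16; 43^4 ≡ 16² = 256 ≡ 21; 43^8 ≡ 21² = 441 ≡ 18; 43^16 ≡ 18² = 324 ≡ 42.
Since 23 = 16 + 4 + 2 + 1, 43^23 ≡ 42 · 21 · 16 · 43; multiplying out mod 47: 42·21 = 882 ≡ 36, then 36·16 = 576 ≡ 12, then 12·43 = 516 ≡ 46. Thus 43^23 ≡ 46 ≡ −1 (mod 47).
By Euler's criterion 43 is a quadratic non-residue mod 47: no n satisfies n² ≡ 43 (mod 47).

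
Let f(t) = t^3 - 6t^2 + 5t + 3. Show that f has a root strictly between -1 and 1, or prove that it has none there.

Yes, f has a root in the interval.

f(-1) = -9 and f(1) = 3, which have opposite signs.
Since f is a polynomial it is continuous on [-1, 1].
By the Intermediate Value Theorem, f takes the value 0 somewhere in the open interval.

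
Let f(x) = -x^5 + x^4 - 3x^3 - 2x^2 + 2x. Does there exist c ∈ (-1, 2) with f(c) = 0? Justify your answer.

Such a root exists.

f(-1) = 1 and f(2) = -44, which have opposite signs.
Since f is a polynomial it is continuous on [-1, 2].
By the Intermediate Value Theorem f must vanish at some point of (-1, 2).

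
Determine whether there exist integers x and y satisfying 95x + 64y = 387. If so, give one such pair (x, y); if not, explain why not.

Since gcd(95, 64) = 1, every integer is an integer combination of 95 and 64.
Euclidean algorithm: 95 = 1·64 + 31, 64 = 2·31 + 2, 31 = 15·2 + 1, 2 = 2·1 + 0.
Unwinding: 1 = 31 − 15·2 = 31 − 15·(64 − 2·31) = −15·64 + 31·31 = −15·64 + 31·(95 − 1·64) = 31·95 − 46·64, i.e. 95·31 + 64·(-46) = 1.
Scaling by 387 gives the particular solution (x, y) = (11997, -17802).
Shifting by a multiple of (64, −95) keeps it a solution: x = 11997 − 187·64 = 29, y = -17802 + 187·95 = -37.
Indeed 95·29 + 64·(-37) = 2755 − 2368 = 387.

x = 29, y = -37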